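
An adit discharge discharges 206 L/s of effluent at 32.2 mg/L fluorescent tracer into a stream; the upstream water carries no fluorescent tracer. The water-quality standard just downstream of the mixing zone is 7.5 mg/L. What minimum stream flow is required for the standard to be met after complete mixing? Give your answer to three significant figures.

678 L/s

Set C_mix = 7.5: (Q·0 + 206.0·32.20) / (Q + 206.0) = 7.5
→ Q = 206.0·(32.20 − 7.5)/(7.5 − 0) = 678.4 L/s.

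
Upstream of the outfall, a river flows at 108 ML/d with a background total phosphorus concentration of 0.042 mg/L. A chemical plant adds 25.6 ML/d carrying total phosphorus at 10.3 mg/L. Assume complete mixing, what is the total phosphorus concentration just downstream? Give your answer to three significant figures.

2.01 mg/L

Mixed concentration C = ΣQC/ΣQ = (108.0·0.04200 + 25.60·10.30) / 133.6 = 268.2/133.6 = 2.008 mg/L.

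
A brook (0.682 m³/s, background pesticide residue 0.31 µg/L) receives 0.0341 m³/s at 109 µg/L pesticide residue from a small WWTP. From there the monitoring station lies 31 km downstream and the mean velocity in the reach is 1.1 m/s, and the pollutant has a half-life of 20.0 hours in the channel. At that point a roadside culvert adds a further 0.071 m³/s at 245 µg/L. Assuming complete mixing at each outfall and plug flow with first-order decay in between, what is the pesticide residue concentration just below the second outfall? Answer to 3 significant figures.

Mixed concentration C = ΣQC/ΣQ = (0.6820·0.3100 + 0.03410·109.0) / 0.7161 = 3.928/0.7161 = 5.486 µg/L; combined flow 0.7161 m³/s.
Travel time t = 31·1000 / 1.1 = 28180 s = 7.828 h.
Half-life 20.0 h → k = ln 2 / 20.0 = 0.03466 h⁻¹ = 0.8318 d⁻¹.
Applying C = C₀e^(−kt): 5.486 × 0.7624 = 4.182 µg/L.
Second outfall: C = (0.7161·4.182 + 0.07100·245.0)/0.7871 = 25.91 µg/L.

25.9 µg/L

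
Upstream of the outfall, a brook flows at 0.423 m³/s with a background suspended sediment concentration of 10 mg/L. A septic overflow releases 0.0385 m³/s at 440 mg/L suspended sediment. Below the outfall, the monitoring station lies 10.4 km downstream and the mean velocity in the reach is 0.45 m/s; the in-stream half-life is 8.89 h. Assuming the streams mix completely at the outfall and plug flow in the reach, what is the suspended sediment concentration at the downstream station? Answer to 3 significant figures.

Mixed concentration C = ΣQC/ΣQ = (0.4230·10.00 + 0.03850·440.0) / 0.4615 = 21.17/0.4615 = 45.87 mg/L.
Travel time t = 10.4·1000 / 0.45 = 23110 s = 6.420 h.
Half-life 8.89 h → k = ln 2 / 8.89 = 0.07797 h⁻¹ = 1.871 d⁻¹.
Decay over the reach: 45.87·exp(−kt) = 45.87·0.6062 = 27.81 mg/L.

27.8 mg/L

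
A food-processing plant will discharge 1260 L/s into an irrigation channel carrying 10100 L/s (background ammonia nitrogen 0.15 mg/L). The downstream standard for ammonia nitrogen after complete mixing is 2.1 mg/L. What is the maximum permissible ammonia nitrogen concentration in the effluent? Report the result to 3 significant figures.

17.7 mg/L

At the limit, (Qr·Cr + Qe·Cₑ)/(Qr + Qe) = 2.1:
Cₑ = (11360·2.1 − 10100·0.1500) / 1260 = 17.73 mg/L.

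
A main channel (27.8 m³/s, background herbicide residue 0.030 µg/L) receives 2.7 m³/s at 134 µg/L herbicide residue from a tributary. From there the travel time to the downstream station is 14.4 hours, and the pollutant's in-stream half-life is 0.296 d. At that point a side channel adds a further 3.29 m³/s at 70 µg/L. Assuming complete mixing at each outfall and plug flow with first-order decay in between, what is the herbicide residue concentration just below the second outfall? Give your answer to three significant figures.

9.45 µg/L

After mixing, C = (27.80·0.03000 + 2.700·134.0) / 30.50 = 362.6/30.50 = 11.89 µg/L; combined flow 30.50 m³/s.
Half-life 0.296 d → k = ln 2 / 0.296 = 2.342 d⁻¹.
First-order decay: C = 11.89·exp(−k·t) = 11.89·0.2454 = 2.917 µg/L.
At the second outfall, C = (30.50·2.917 + 3.290·70.00) / (30.50 + 3.290) = 9.449 µg/L.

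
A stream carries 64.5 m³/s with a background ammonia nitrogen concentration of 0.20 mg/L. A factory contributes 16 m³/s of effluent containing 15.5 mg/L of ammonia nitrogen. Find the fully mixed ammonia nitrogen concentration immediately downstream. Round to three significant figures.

After mixing, C = (64.50·0.2000 + 16.00·15.50) / 80.50 = 260.9/80.50 = 3.241 mg/L.

3.24 mg/L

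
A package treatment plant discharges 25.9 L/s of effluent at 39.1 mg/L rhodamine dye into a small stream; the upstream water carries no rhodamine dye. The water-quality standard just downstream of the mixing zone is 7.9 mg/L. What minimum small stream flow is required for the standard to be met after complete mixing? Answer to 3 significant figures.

Set C_mix = 7.9: (Q·0 + 25.90·39.10) / (Q + 25.90) = 7.9
→ Q = 25.90·(39.10 − 7.9)/(7.9 − 0) = 102.3 L/s.

102 L/s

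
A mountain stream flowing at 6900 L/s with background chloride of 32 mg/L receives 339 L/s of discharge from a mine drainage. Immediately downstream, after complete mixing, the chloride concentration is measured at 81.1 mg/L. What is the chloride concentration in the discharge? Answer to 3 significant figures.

Mass balance: 6900·32.00 + 339.0·Cₑ = 7239·81.10
→ Cₑ = (7239·81.10 − 6900·32.00) / 339.0 = 1080 mg/L.

1080 mg/L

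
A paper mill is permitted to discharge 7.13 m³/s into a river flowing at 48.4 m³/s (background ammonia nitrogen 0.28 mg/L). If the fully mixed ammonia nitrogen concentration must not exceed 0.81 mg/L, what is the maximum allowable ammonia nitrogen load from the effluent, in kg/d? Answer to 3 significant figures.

2720 kg/d

Mass balance at the limit: 48.40·0.2800 + 7.130·Cₑ = 55.53·0.81 → Cₑ = 4.408 mg/L.
Load = 7.130 m³/s × 4.408 g/m³ × 86 400 s/d = 2715 kg/d.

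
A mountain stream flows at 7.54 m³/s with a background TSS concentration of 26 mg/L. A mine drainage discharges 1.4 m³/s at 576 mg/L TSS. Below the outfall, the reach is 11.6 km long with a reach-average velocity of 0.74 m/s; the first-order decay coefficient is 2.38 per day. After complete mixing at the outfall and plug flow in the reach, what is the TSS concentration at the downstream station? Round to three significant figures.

72.8 mg/L

After mixing, C = (7.540·26.00 + 1.400·576.0) / 8.940 = 1002/8.940 = 112.1 mg/L.
Travel time t = 11.6·1000 / 0.74 = 15680 s = 4.354 h.
First-order decay: C = 112.1·exp(−k·t) = 112.1·0.6493 = 72.81 mg/L.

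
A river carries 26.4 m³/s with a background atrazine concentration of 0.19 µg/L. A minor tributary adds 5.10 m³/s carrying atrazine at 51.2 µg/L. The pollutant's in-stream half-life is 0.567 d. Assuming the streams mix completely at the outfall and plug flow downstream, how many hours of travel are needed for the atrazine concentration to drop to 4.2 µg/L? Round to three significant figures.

Conservation of mass: C = (26.40·0.1900 + 5.100·51.20) / 31.50 = 266.1/31.50 = 8.449 µg/L.
Half-life 0.567 d → k = ln 2 / 0.567 = 1.222 d⁻¹.
8.449·exp(−k·t) = 4.2 → t = ln(8.449/4.2)/k = 49400 s = 13.72 h.

13.7 h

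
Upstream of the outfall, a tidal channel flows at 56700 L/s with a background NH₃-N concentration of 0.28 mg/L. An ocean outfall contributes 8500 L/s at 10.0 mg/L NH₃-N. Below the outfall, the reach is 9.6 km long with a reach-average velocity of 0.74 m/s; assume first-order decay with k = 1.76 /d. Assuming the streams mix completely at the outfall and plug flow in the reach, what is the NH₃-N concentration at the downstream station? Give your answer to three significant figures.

After mixing, C = (56700·0.2800 + 8500·10.00) / 65200 = 100900/65200 = 1.547 mg/L.
Travel time t = 9.6·1000 / 0.74 = 12970 s = 3.604 h.
Decay over the reach: 1.547·exp(−kt) = 1.547·0.7678 = 1.188 mg/L.

1.19 mg/L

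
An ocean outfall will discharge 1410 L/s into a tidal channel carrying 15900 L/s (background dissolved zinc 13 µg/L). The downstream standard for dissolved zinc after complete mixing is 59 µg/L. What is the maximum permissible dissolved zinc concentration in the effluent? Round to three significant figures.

578 µg/L

At the limit, (Qr·Cr + Qe·Cₑ)/(Qr + Qe) = 59:
Cₑ = (17310·59 − 15900·13.00) / 1410 = 577.7 µg/L.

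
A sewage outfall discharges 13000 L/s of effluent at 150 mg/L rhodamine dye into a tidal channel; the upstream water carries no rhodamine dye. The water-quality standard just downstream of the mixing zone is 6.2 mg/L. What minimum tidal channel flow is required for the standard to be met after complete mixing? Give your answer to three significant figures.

Set C_mix = 6.2: (Q·0 + 13000·150.0) / (Q + 13000) = 6.2
→ Q = 13000·(150.0 − 6.2)/(6.2 − 0) = 301500 L/s.

302000 L/s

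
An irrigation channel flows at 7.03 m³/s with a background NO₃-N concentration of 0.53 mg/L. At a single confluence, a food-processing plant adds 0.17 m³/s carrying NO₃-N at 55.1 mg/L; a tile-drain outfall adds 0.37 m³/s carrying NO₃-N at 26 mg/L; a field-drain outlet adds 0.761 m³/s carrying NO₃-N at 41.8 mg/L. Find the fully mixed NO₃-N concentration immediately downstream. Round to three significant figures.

6.54 mg/L

Mass balance: C = (7.030·0.5300 + 0.1700·55.10 + 0.3700·26.00 + 0.7610·41.80) / 8.331 = 54.52/8.331 = 6.545 mg/L.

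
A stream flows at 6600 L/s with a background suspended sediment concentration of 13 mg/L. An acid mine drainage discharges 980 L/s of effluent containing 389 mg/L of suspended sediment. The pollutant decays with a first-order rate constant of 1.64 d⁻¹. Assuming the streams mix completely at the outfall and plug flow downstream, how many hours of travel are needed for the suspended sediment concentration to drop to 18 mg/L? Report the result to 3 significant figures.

18.0 h

After mixing, C = (6600·13.00 + 980.0·389.0) / 7580 = 467000/7580 = 61.61 mg/L.
61.61·exp(−k·t) = 18 → t = ln(61.61/18)/k = 64830 s = 18.01 h.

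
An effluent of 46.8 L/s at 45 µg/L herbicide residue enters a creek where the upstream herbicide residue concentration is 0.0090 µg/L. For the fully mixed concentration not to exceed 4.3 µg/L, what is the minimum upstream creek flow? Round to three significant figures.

444 L/s

Set C_mix = 4.3: (Q·0.009000 + 46.80·45.00) / (Q + 46.80) = 4.3
→ Q = 46.80·(45.00 − 4.3)/(4.3 − 0.009000) = 443.9 L/s.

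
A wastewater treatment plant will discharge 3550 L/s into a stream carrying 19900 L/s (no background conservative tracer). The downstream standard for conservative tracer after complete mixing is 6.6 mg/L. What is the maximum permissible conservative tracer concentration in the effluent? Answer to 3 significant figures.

At the limit, (Qr·Cr + Qe·Cₑ)/(Qr + Qe) = 6.6:
Cₑ = (23450·6.6 − 19900·0) / 3550 = 43.60 mg/L.

43.6 mg/L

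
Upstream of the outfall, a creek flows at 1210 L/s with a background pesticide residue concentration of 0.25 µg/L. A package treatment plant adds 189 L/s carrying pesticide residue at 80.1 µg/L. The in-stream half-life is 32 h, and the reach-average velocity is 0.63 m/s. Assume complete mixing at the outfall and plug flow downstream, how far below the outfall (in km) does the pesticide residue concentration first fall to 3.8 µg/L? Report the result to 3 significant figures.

Mixed concentration C = ΣQC/ΣQ = (1210·0.2500 + 189.0·80.10) / 1399 = 15440/1399 = 11.04 µg/L.
Half-life 32 h → k = ln 2 / 32 = 0.02166 h⁻¹ = 0.5199 d⁻¹.
Set 11.04·exp(−k·t) = 3.8 → t = ln(11.04/3.8)/k = 177200 s = 49.23 h.
Distance = v·t = 0.63·177200 = 111600 m = 111.6 km.

112 km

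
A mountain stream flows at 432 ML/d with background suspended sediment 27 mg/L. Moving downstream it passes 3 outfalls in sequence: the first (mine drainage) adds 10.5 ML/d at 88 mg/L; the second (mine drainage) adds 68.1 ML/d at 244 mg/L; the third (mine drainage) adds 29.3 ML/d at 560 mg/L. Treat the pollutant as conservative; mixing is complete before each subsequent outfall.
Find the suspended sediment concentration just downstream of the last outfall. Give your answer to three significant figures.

84.5 mg/L

After outfall 1: Q = 432.0 + 10.50 = 442.5 ML/d; C = (432.0·27.00 + 10.50·88.00)/442.5 = 28.45 mg/L.
After outfall 2: Q = 442.5 + 68.10 = 510.6 ML/d; C = (442.5·28.45 + 68.10·244.0)/510.6 = 57.20 mg/L.
After outfall 3: Q = 510.6 + 29.30 = 539.9 ML/d; C = (510.6·57.20 + 29.30·560.0)/539.9 = 84.48 mg/L.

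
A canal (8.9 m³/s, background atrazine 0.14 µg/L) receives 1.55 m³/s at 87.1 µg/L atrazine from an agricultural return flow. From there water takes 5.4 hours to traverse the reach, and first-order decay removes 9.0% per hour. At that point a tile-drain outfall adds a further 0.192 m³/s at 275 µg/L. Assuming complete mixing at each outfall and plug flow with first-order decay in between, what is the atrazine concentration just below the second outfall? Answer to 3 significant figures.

Conservation of mass: C = (8.900·0.1400 + 1.550·87.10) / 10.45 = 136.3/10.45 = 13.04 µg/L; combined flow 10.45 m³/s.
9.0%/h lost → k = −ln(1 − 0.09) = 0.09431 h⁻¹.
After decay, C = 13.04 × e^(−kt) = 13.04 × 0.6009 = 7.835 µg/L.
Second outfall: C = (10.45·7.835 + 0.1920·275.0)/10.64 = 12.66 µg/L.

12.7 µg/L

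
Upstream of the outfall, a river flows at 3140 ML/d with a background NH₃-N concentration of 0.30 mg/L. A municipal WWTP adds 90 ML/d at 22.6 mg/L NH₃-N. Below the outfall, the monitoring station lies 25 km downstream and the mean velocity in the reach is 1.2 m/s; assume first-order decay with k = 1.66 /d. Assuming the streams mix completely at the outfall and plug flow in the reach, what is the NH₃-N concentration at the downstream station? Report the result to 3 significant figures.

Conservation of mass: C = (3140·0.3000 + 90.00·22.60) / 3230 = 2976/3230 = 0.9214 mg/L.
Travel time t = 25·1000 / 1.2 = 20830 s = 5.787 h.
After decay, C = 0.9214 × e^(−kt) = 0.9214 × 0.6701 = 0.6174 mg/L.

0.617 mg/L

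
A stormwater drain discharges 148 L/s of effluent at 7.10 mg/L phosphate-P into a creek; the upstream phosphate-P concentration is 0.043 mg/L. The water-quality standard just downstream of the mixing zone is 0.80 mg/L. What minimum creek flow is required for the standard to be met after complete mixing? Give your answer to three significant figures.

1230 L/s

Set C_mix = 0.80: (Q·0.04300 + 148.0·7.100) / (Q + 148.0) = 0.80
→ Q = 148.0·(7.100 − 0.80)/(0.80 − 0.04300) = 1232 L/s.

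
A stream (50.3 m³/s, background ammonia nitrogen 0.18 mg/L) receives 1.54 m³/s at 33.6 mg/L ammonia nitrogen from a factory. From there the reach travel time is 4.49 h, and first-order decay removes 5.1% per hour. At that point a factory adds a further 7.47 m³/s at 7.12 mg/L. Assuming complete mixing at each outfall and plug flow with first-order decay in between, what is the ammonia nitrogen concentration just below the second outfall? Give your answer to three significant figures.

1.71 mg/L

Mixed concentration C = ΣQC/ΣQ = (50.30·0.1800 + 1.540·33.60) / 51.84 = 60.80/51.84 = 1.173 mg/L; combined flow 51.84 m³/s.
5.1%/h lost → k = −ln(1 − 0.051) = 0.05235 h⁻¹.
First-order decay: C = 1.173·exp(−k·t) = 1.173·0.7905 = 0.9271 mg/L.
Second outfall: C = (51.84·0.9271 + 7.470·7.120)/59.31 = 1.707 mg/L.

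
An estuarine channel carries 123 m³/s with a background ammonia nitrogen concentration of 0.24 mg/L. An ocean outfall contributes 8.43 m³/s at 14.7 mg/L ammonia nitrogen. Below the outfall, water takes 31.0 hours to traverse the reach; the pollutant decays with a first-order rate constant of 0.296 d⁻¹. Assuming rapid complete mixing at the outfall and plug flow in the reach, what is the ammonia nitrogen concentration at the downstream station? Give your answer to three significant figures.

Mixed concentration C = ΣQC/ΣQ = (123.0·0.2400 + 8.430·14.70) / 131.4 = 153.4/131.4 = 1.167 mg/L.
After decay, C = 1.167 × e^(−kt) = 1.167 × 0.6823 = 0.7965 mg/L.

0.797 mg/L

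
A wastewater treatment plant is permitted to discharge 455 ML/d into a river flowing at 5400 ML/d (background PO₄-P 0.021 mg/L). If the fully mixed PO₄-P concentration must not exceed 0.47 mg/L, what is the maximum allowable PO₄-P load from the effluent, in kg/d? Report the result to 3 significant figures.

2640 kg/d

Mass balance at the limit: 5400·0.02100 + 455.0·Cₑ = 5855·0.47 → Cₑ = 5.799 mg/L.
455.0 ML/d = 5.266 m³/s. Load = 5.266 m³/s × 5.799 g/m³ × 86 400 s/d = 2638 kg/d.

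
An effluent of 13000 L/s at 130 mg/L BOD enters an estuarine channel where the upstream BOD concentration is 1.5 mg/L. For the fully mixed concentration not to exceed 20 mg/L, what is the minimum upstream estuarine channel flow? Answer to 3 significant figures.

Set C_mix = 20: (Q·1.500 + 13000·130.0) / (Q + 13000) = 20
→ Q = 13000·(130.0 − 20)/(20 − 1.500) = 77300 L/s.

77300 L/s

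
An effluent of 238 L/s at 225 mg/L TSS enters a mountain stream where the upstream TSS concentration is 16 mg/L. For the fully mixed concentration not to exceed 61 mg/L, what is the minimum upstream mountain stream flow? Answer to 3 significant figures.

867 L/s

Set C_mix = 61: (Q·16.00 + 238.0·225.0) / (Q + 238.0) = 61
→ Q = 238.0·(225.0 − 61)/(61 − 16.00) = 867.4 L/s.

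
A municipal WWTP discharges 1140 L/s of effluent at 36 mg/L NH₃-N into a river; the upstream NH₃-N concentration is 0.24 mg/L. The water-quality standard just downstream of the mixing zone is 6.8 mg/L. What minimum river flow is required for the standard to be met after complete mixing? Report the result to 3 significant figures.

5070 L/s

Set C_mix = 6.8: (Q·0.2400 + 1140·36.00) / (Q + 1140) = 6.8
→ Q = 1140·(36.00 − 6.8)/(6.8 − 0.2400) = 5074 L/s.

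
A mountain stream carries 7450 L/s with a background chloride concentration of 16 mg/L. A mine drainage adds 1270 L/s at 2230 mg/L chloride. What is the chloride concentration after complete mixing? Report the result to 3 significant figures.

338 mg/L

Conservation of mass: C = (7450·16.00 + 1270·2230) / 8720 = 2951000/8720 = 338.5 mg/L.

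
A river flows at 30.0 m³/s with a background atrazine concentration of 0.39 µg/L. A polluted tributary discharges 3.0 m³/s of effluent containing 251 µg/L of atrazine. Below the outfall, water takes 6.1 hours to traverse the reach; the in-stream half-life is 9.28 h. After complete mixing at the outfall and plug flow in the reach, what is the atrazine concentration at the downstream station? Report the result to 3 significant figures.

Flow-weighted average: C = (30.00·0.3900 + 3.000·251.0) / 33.00 = 764.7/33.00 = 23.17 µg/L.
Half-life 9.28 h → k = ln 2 / 9.28 = 0.07469 h⁻¹ = 1.793 d⁻¹.
After decay, C = 23.17 × e^(−kt) = 23.17 × 0.6341 = 14.69 µg/L.

14.7 µg/L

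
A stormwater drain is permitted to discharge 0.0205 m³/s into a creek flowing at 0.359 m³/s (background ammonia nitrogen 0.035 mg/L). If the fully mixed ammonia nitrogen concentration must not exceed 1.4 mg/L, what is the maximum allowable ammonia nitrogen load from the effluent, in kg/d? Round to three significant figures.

44.8 kg/d

Mass balance at the limit: 0.3590·0.03500 + 0.02050·Cₑ = 0.3795·1.4 → Cₑ = 25.30 mg/L.
Load = 0.02050 m³/s × 25.30 g/m³ × 86 400 s/d = 44.82 kg/d.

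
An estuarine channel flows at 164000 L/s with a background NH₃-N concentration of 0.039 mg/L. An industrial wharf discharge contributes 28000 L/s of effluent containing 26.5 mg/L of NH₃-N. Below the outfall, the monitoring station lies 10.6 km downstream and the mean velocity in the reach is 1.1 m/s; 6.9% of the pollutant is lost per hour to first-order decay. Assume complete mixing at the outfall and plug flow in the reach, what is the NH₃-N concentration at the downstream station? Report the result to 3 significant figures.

After mixing, C = (164000·0.03900 + 28000·26.50) / 192000 = 748400/192000 = 3.898 mg/L.
Travel time t = 10.6·1000 / 1.1 = 9636 s = 2.677 h.
6.9%/h lost → k = −ln(1 − 0.069) = 0.07150 h⁻¹.
First-order decay: C = 3.898·exp(−k·t) = 3.898·0.8258 = 3.219 mg/L.

3.22 mg/L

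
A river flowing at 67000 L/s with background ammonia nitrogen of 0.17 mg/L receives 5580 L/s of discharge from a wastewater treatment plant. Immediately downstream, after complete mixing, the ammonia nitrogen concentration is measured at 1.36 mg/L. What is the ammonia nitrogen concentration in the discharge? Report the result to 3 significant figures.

Mass balance: 67000·0.1700 + 5580·Cₑ = 72580·1.360
→ Cₑ = (72580·1.360 − 67000·0.1700) / 5580 = 15.65 mg/L.

15.6 mg/L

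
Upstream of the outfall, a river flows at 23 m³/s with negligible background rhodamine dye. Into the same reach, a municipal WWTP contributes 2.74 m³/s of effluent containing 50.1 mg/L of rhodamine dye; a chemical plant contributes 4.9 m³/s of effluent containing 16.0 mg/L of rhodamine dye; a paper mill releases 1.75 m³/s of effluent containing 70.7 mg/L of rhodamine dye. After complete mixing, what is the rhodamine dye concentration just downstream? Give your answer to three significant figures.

Mass balance: C = (23.00·0 + 2.740·50.10 + 4.900·16.00 + 1.750·70.70) / 32.39 = 339.4/32.39 = 10.48 mg/L.

10.5 mg/L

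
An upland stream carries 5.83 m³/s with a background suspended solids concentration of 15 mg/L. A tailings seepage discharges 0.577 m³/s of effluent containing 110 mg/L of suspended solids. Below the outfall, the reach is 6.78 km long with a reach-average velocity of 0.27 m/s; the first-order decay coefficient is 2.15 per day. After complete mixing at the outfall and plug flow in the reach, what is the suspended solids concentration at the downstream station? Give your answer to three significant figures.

12.6 mg/L

Mixed concentration C = ΣQC/ΣQ = (5.830·15.00 + 0.5770·110.0) / 6.407 = 150.9/6.407 = 23.56 mg/L.
Travel time t = 6.78·1000 / 0.27 = 25110 s = 6.975 h.
Decay over the reach: 23.56·exp(−kt) = 23.56·0.5353 = 12.61 mg/L.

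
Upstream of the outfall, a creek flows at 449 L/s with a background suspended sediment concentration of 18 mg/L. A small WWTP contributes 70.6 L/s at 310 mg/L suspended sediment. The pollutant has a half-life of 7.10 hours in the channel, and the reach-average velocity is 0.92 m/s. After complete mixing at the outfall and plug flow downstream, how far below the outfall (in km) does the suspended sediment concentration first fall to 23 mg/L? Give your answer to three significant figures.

31.2 km

Mixed concentration C = ΣQC/ΣQ = (449.0·18.00 + 70.60·310.0) / 519.6 = 29970/519.6 = 57.68 mg/L.
Half-life 7.10 h → k = ln 2 / 7.10 = 0.09763 h⁻¹ = 2.343 d⁻¹.
Set 57.68·exp(−k·t) = 23 → t = ln(57.68/23)/k = 33900 s = 9.417 h.
Distance = v·t = 0.92·33900 = 31190 m = 31.19 km.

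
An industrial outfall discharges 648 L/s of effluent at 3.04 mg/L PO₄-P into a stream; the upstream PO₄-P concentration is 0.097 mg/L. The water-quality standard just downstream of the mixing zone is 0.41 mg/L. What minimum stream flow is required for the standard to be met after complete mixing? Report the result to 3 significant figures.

Set C_mix = 0.41: (Q·0.09700 + 648.0·3.040) / (Q + 648.0) = 0.41
→ Q = 648.0·(3.040 − 0.41)/(0.41 − 0.09700) = 5445 L/s.

5440 L/s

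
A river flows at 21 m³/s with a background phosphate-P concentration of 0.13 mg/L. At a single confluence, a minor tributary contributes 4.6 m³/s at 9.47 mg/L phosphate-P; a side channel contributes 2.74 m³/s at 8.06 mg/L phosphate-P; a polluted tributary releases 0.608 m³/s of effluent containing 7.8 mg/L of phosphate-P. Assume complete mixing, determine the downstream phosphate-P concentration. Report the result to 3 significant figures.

Mixed concentration C = ΣQC/ΣQ = (21.00·0.1300 + 4.600·9.470 + 2.740·8.060 + 0.6080·7.800) / 28.95 = 73.12/28.95 = 2.526 mg/L.

2.53 mg/L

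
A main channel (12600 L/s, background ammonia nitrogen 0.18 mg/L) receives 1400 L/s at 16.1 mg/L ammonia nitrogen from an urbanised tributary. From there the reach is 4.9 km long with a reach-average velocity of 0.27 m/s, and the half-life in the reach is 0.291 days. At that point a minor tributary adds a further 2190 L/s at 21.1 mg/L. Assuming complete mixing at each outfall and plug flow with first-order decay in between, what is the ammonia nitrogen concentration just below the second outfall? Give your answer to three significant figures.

3.78 mg/L

Mixed concentration C = ΣQC/ΣQ = (12600·0.1800 + 1400·16.10) / 14000 = 24810/14000 = 1.772 mg/L; combined flow 14000 L/s.
Travel time t = 4.9·1000 / 0.27 = 18150 s = 5.041 h.
Half-life 0.291 d → k = ln 2 / 0.291 = 2.382 d⁻¹.
First-order decay: C = 1.772·exp(−k·t) = 1.772·0.6063 = 1.074 mg/L.
Second outfall: C = (14000·1.074 + 2190·21.10)/16190 = 3.783 mg/L.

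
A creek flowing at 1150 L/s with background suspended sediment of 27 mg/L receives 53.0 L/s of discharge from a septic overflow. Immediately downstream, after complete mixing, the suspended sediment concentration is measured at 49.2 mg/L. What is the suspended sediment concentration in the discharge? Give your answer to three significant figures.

531 mg/L

Mass balance: 1150·27.00 + 53.00·Cₑ = 1203·49.20
→ Cₑ = (1203·49.20 − 1150·27.00) / 53.00 = 530.9 mg/L.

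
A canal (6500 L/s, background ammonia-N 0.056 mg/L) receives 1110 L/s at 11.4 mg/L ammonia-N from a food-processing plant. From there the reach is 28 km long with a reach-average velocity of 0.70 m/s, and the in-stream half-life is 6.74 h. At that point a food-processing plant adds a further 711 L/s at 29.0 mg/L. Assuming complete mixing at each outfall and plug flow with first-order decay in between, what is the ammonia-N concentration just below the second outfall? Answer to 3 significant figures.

2.98 mg/L

Mixed concentration C = ΣQC/ΣQ = (6500·0.05600 + 1110·11.40) / 7610 = 13020/7610 = 1.711 mg/L; combined flow 7610 L/s.
Travel time t = 28·1000 / 0.70 = 40000 s = 11.11 h.
Half-life 6.74 h → k = ln 2 / 6.74 = 0.1028 h⁻¹ = 2.468 d⁻¹.
After decay, C = 1.711 × e^(−kt) = 1.711 × 0.3190 = 0.5456 mg/L.
Second outfall: C = (7610·0.5456 + 711.0·29.00)/8321 = 2.977 mg/L.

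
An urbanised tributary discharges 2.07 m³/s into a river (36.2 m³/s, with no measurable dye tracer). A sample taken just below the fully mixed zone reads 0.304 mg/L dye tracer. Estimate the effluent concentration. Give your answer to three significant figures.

Mass balance: 36.20·0 + 2.070·Cₑ = 38.27·0.3040
→ Cₑ = (38.27·0.3040 − 36.20·0) / 2.070 = 5.620 mg/L.

5.62 mg/L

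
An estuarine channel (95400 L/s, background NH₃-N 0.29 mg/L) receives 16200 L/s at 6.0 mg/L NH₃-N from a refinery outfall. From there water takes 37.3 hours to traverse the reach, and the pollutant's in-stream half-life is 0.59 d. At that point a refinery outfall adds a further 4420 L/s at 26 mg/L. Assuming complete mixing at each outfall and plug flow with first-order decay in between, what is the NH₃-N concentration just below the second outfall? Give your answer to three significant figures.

1.16 mg/L

Conservation of mass: C = (95400·0.2900 + 16200·6.000) / 111600 = 124900/111600 = 1.119 mg/L; combined flow 111600 L/s.
Half-life 0.59 d → k = ln 2 / 0.59 = 1.175 d⁻¹.
First-order decay: C = 1.119·exp(−k·t) = 1.119·0.1611 = 0.1802 mg/L.
At the second outfall, C = (111600·0.1802 + 4420·26.00) / (111600 + 4420) = 1.164 mg/L.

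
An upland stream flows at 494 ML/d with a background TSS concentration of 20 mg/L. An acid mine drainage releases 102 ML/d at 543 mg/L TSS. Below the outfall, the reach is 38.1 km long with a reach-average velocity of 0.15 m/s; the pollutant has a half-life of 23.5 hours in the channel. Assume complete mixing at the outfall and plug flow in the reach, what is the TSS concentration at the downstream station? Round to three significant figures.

13.7 mg/L

Flow-weighted average: C = (494.0·20.00 + 102.0·543.0) / 596.0 = 65270/596.0 = 109.5 mg/L.
Travel time t = 38.1·1000 / 0.15 = 254000 s = 70.56 h.
Half-life 23.5 h → k = ln 2 / 23.5 = 0.02950 h⁻¹ = 0.7079 d⁻¹.
Applying C = C₀e^(−kt): 109.5 × 0.1248 = 13.67 mg/L.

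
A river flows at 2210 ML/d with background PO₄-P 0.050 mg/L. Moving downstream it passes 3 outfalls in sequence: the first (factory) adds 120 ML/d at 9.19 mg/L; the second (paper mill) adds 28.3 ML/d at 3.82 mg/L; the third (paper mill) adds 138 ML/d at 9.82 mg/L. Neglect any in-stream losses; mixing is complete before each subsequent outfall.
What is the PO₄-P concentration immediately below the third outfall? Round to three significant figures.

1.07 mg/L

After outfall 1: Q = 2210 + 120.0 = 2330 ML/d; C = (2210·0.05000 + 120.0·9.190)/2330 = 0.5207 mg/L.
After outfall 2: Q = 2330 + 28.30 = 2358 ML/d; C = (2330·0.5207 + 28.30·3.820)/2358 = 0.5603 mg/L.
After outfall 3: Q = 2358 + 138.0 = 2496 ML/d; C = (2358·0.5603 + 138.0·9.820)/2496 = 1.072 mg/L.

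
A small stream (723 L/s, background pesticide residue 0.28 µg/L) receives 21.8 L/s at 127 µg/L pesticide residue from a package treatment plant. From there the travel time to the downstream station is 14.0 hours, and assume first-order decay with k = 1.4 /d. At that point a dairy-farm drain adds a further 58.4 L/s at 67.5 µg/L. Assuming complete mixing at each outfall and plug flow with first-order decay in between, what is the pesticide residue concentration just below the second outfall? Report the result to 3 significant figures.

Mixed concentration C = ΣQC/ΣQ = (723.0·0.2800 + 21.80·127.0) / 744.8 = 2971/744.8 = 3.989 µg/L; combined flow 744.8 L/s.
First-order decay: C = 3.989·exp(−k·t) = 3.989·0.4419 = 1.763 µg/L.
At the second outfall, C = (744.8·1.763 + 58.40·67.50) / (744.8 + 58.40) = 6.542 µg/L.

6.54 µg/L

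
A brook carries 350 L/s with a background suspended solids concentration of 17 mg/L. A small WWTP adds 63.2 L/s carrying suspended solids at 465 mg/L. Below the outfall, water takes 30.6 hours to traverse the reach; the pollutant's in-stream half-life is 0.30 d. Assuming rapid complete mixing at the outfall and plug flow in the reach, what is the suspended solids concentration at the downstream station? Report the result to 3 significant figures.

4.49 mg/L

After mixing, C = (350.0·17.00 + 63.20·465.0) / 413.2 = 35340/413.2 = 85.52 mg/L.
Half-life 0.30 d → k = ln 2 / 0.30 = 2.310 d⁻¹.
Decay over the reach: 85.52·exp(−kt) = 85.52·0.05256 = 4.495 mg/L.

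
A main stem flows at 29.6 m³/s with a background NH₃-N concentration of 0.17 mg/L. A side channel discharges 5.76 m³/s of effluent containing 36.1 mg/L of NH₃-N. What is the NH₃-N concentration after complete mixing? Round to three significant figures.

6.02 mg/L

Flow-weighted average: C = (29.60·0.1700 + 5.760·36.10) / 35.36 = 213.0/35.36 = 6.023 mg/L.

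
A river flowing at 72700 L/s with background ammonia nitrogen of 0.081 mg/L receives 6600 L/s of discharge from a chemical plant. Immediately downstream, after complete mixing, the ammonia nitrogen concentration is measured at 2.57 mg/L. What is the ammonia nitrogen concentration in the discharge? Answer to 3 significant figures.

30.0 mg/L

Mass balance: 72700·0.08100 + 6600·Cₑ = 79300·2.570
→ Cₑ = (79300·2.570 − 72700·0.08100) / 6600 = 29.99 mg/L.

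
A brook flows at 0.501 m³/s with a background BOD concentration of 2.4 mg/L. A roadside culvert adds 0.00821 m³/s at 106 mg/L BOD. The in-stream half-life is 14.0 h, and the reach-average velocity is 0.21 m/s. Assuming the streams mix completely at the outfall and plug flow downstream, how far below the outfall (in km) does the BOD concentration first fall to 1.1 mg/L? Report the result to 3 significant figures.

20.0 km

Conservation of mass: C = (0.5010·2.400 + 0.008210·106.0) / 0.5092 = 2.073/0.5092 = 4.070 mg/L.
Half-life 14.0 h → k = ln 2 / 14.0 = 0.04951 h⁻¹ = 1.188 d⁻¹.
Set 4.070·exp(−k·t) = 1.1 → t = ln(4.070/1.1)/k = 95140 s = 26.43 h.
Distance = v·t = 0.21·95140 = 19980 m = 19.98 km.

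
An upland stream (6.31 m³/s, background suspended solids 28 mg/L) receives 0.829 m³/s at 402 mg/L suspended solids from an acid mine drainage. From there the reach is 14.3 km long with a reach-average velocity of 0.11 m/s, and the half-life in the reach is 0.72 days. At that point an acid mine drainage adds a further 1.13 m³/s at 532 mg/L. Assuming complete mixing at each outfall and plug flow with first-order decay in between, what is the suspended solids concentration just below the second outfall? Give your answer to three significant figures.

Flow-weighted average: C = (6.310·28.00 + 0.8290·402.0) / 7.139 = 509.9/7.139 = 71.43 mg/L; combined flow 7.139 m³/s.
Travel time t = 14.3·1000 / 0.11 = 130000 s = 36.11 h.
Half-life 0.72 d → k = ln 2 / 0.72 = 0.9627 d⁻¹.
Decay over the reach: 71.43·exp(−kt) = 71.43·0.2349 = 16.78 mg/L.
Second outfall: C = (7.139·16.78 + 1.130·532.0)/8.269 = 87.19 mg/L.

87.2 mg/L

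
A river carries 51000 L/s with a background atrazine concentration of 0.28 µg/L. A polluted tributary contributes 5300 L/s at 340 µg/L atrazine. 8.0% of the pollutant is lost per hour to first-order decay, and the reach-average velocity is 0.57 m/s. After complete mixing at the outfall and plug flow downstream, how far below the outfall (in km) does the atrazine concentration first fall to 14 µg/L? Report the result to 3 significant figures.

20.5 km

Mass balance: C = (51000·0.2800 + 5300·340.0) / 56300 = 1816000/56300 = 32.26 µg/L.
8.0%/h lost → k = −ln(1 − 0.08) = 0.08338 h⁻¹.
Set 32.26·exp(−k·t) = 14 → t = ln(32.26/14)/k = 36040 s = 10.01 h.
Distance = v·t = 0.57·36040 = 20540 m = 20.54 km.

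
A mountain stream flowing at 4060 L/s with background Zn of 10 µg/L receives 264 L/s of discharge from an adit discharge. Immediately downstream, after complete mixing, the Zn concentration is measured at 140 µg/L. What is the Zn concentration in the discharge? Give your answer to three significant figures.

Mass balance: 4060·10.00 + 264.0·Cₑ = 4324·140.0
→ Cₑ = (4324·140.0 − 4060·10.00) / 264.0 = 2139 µg/L.

2140 µg/L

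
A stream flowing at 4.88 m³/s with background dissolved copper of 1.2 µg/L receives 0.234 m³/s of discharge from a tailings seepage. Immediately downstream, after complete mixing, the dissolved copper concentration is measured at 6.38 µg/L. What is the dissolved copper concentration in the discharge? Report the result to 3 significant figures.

Mass balance: 4.880·1.200 + 0.2340·Cₑ = 5.114·6.380
→ Cₑ = (5.114·6.380 − 4.880·1.200) / 0.2340 = 114.4 µg/L.

114 µg/L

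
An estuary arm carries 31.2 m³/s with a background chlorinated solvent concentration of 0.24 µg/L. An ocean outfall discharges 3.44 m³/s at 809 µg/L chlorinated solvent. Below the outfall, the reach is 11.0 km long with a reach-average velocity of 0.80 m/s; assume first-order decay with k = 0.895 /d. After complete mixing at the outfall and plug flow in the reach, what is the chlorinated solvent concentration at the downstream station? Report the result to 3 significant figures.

Mixed concentration C = ΣQC/ΣQ = (31.20·0.2400 + 3.440·809.0) / 34.64 = 2790/34.64 = 80.56 µg/L.
Travel time t = 11.0·1000 / 0.80 = 13750 s = 3.819 h.
First-order decay: C = 80.56·exp(−k·t) = 80.56·0.8672 = 69.86 µg/L.

69.9 µg/L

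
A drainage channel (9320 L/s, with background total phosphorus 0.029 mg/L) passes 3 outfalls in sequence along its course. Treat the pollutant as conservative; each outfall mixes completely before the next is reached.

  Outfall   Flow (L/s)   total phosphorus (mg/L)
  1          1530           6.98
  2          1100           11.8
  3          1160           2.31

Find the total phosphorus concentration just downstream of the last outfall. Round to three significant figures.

2.03 mg/L

After outfall 1: Q = 9320 + 1530 = 10850 L/s; C = (9320·0.02900 + 1530·6.980)/10850 = 1.009 mg/L.
After outfall 2: Q = 10850 + 1100 = 11950 L/s; C = (10850·1.009 + 1100·11.80)/11950 = 2.002 mg/L.
After outfall 3: Q = 11950 + 1160 = 13110 L/s; C = (11950·2.002 + 1160·2.310)/13110 = 2.030 mg/L.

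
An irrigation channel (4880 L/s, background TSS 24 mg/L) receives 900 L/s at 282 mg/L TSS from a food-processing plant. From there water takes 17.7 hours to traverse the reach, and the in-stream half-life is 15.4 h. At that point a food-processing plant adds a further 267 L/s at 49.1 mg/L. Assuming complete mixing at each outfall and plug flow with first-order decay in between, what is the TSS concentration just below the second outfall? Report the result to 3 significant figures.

Mass balance: C = (4880·24.00 + 900.0·282.0) / 5780 = 370900/5780 = 64.17 mg/L; combined flow 5780 L/s.
Half-life 15.4 h → k = ln 2 / 15.4 = 0.04501 h⁻¹ = 1.080 d⁻¹.
After decay, C = 64.17 × e^(−kt) = 64.17 × 0.4508 = 28.93 mg/L.
At the second outfall, C = (5780·28.93 + 267.0·49.10) / (5780 + 267.0) = 29.82 mg/L.

29.8 mg/L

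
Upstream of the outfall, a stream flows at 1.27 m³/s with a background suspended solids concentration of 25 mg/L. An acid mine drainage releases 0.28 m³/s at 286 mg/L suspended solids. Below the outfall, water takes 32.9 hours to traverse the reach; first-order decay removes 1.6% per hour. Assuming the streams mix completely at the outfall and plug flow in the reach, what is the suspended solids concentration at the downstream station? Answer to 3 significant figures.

42.4 mg/L

Conservation of mass: C = (1.270·25.00 + 0.2800·286.0) / 1.550 = 111.8/1.550 = 72.15 mg/L.
1.6%/h lost → k = −ln(1 − 0.016) = 0.01613 h⁻¹.
Decay over the reach: 72.15·exp(−kt) = 72.15·0.5882 = 42.44 mg/L.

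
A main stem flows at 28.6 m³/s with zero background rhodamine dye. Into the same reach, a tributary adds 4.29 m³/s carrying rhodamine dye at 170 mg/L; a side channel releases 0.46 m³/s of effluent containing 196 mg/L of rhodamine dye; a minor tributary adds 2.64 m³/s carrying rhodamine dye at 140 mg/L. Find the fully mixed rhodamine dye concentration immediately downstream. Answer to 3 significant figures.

Mass balance: C = (28.60·0 + 4.290·170.0 + 0.4600·196.0 + 2.640·140.0) / 35.99 = 1189/35.99 = 33.04 mg/L.

33.0 mg/L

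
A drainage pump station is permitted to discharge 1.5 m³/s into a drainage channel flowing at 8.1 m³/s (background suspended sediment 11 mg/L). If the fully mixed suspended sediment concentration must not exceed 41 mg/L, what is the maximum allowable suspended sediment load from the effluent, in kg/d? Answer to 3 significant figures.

26300 kg/d

Mass balance at the limit: 8.100·11.00 + 1.500·Cₑ = 9.600·41 → Cₑ = 203.0 mg/L.
Load = 1.500 m³/s × 203.0 g/m³ × 86 400 s/d = 26310 kg/d.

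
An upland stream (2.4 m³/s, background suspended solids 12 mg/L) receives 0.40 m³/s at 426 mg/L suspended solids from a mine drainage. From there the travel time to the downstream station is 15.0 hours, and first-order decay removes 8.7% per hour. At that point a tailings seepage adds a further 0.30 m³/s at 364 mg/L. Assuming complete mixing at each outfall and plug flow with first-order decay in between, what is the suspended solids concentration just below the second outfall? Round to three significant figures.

Mass balance: C = (2.400·12.00 + 0.4000·426.0) / 2.800 = 199.2/2.800 = 71.14 mg/L; combined flow 2.800 m³/s.
8.7%/h lost → k = −ln(1 − 0.087) = 0.09102 h⁻¹.
First-order decay: C = 71.14·exp(−k·t) = 71.14·0.2553 = 18.16 mg/L.
Second outfall: C = (2.800·18.16 + 0.3000·364.0)/3.100 = 51.63 mg/L.

51.6 mg/L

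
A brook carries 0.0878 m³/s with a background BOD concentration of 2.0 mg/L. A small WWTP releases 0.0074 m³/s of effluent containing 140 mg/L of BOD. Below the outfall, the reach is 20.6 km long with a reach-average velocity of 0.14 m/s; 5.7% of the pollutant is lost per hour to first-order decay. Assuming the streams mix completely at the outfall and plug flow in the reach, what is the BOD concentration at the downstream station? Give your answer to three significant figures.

Flow-weighted average: C = (0.08780·2.000 + 0.007400·140.0) / 0.09520 = 1.212/0.09520 = 12.73 mg/L.
Travel time t = 20.6·1000 / 0.14 = 147100 s = 40.87 h.
5.7%/h lost → k = −ln(1 − 0.057) = 0.05869 h⁻¹.
First-order decay: C = 12.73·exp(−k·t) = 12.73·0.09083 = 1.156 mg/L.

1.16 mg/L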